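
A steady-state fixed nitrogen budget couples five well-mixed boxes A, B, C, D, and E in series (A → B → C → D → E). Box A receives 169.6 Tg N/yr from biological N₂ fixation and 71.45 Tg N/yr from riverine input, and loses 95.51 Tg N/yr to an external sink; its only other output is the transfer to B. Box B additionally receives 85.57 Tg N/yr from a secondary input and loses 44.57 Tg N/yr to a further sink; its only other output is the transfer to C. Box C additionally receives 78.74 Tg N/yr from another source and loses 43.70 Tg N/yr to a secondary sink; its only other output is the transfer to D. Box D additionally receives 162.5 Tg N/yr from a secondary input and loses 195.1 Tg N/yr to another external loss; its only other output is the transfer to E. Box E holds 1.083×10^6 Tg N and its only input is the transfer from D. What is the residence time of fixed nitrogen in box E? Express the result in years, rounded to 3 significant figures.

5730 yr

Box A: F(A→B) = (169.6 + 71.45) − 95.51 = 145.54 Tg N/yr.
Box B: F(B→C) = (145.54 + 85.57) − 44.57 = 186.54 Tg N/yr.
Box C: F(C→D) = (186.54 + 78.74) − 43.70 = 221.58 Tg N/yr.
Box D: F(D→E) = (221.58 + 162.5) − 195.1 = 188.98 Tg N/yr.
Box E throughput = its input = 188.98 Tg N/yr; τ = 1.083×10^6 / 188.98 = 5731 yr.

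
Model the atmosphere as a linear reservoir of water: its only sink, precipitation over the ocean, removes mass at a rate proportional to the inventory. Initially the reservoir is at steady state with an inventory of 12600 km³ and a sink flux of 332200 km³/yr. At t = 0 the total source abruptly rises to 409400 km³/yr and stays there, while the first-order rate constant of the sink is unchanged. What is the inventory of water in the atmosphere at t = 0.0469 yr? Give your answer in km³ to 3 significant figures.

14700 km³

Residence time τ = M₀/F₀ = 0.03793 yr. The eventual steady state is M_∞ = M₀·(F₁/F₀) = 12600 × 409400/332200 = 15528 km³.
The anomaly ΔM(t) = M(t) − M_∞ decays as ΔM₀·e^(−t/τ) with ΔM₀ = 12600 − 15528 = −2928 km³.
At t = 0.0469 yr, e^(−t/τ) = e^(−1.237) = 0.2904, so ΔM = −850.3 km³ and M = 15528 − 850.3 = 14678 km³.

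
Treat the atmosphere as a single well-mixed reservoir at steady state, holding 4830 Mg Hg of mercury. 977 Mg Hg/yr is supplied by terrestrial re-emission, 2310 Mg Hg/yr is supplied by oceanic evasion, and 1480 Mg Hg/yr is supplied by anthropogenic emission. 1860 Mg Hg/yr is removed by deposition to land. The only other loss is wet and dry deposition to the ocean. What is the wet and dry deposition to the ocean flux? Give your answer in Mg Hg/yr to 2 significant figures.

At steady state ΣF_in = ΣF_out.
ΣF_in = 977 + 2310 + 1480 = 4767.0 Mg Hg/yr.
Wet and dry deposition to the ocean flux = ΣF_in − (1860) = 4767.0 − 1860 = 2907 Mg Hg/yr.

2900 Mg Hg/yr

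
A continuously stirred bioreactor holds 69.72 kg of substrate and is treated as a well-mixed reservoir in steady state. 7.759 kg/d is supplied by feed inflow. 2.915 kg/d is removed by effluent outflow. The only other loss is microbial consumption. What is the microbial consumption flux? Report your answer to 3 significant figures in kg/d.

At steady state ΣF_in = ΣF_out.
ΣF_in = 7.7590 kg/d.
Microbial consumption flux = ΣF_in − (2.915) = 7.7590 − 2.915 = 4.844 kg/d.

4.84 kg/d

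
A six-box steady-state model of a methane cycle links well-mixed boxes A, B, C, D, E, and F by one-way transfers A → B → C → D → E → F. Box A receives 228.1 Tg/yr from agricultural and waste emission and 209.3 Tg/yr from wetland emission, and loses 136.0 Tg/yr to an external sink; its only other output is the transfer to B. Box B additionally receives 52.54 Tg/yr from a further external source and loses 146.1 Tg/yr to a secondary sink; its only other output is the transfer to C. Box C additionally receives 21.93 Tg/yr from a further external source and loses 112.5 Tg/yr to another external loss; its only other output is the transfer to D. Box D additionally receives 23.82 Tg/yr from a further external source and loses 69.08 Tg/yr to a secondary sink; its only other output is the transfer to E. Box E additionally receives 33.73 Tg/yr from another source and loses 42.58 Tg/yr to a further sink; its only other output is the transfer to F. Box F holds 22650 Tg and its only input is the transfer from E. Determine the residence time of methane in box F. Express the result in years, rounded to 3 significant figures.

Box A: F(A→B) = (228.1 + 209.3) − 136.0 = 301.40 Tg/yr.
Box B: F(B→C) = (301.40 + 52.54) − 146.1 = 207.84 Tg/yr.
Box C: F(C→D) = (207.84 + 21.93) − 112.5 = 117.27 Tg/yr.
Box D: F(D→E) = (117.27 + 23.82) − 69.08 = 72.010 Tg/yr.
Box E: F(E→F) = (72.010 + 33.73) − 42.58 = 63.160 Tg/yr.
Box F throughput = its input = 63.160 Tg/yr; τ = 22650 / 63.160 = 358.6 yr.

359 yr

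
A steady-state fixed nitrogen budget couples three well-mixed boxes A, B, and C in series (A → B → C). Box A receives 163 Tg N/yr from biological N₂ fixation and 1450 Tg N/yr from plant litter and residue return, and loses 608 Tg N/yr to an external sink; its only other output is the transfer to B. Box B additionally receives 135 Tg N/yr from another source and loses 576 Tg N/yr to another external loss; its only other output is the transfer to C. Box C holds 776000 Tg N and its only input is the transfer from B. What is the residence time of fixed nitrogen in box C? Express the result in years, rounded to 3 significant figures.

Box A: F(A→B) = (163 + 1450) − 608 = 1005.0 Tg N/yr.
Box B: F(B→C) = (1005.0 + 135) − 576 = 564.00 Tg N/yr.
Box C throughput = its input = 564.00 Tg N/yr; τ = 776000 / 564.00 = 1376 yr.

1380 yr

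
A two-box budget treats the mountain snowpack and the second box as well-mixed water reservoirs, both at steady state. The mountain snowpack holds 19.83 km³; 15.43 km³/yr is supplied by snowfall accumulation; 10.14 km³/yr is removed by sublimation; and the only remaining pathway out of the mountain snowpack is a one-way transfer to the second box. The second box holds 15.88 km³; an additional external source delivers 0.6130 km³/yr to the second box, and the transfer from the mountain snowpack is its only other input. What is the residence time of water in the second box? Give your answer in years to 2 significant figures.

Balance the mountain snowpack: ΣF_in = 15.430 km³/yr.
Transfer to the second box = ΣF_in − (10.14) = 5.2900 km³/yr.
Total input to the second box = 5.2900 + 0.6130 = 5.9030 km³/yr; at steady state this equals its total output.
τ = M / F = 15.88 / 5.9030 = 2.690 yr.

2.7 yr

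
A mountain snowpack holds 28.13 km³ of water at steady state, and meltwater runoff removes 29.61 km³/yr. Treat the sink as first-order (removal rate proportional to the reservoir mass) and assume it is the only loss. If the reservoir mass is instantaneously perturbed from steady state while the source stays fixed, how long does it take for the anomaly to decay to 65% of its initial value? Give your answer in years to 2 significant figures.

For a linear reservoir the anomaly decays as exp(−t/τ) with τ = M/F = 28.13/29.61 = 0.9500 yr.
exp(−t/τ) = 0.65 ⇒ t = −τ ln(0.65) = 0.9500 × 0.4308 = 0.4093 yr.

0.41 yr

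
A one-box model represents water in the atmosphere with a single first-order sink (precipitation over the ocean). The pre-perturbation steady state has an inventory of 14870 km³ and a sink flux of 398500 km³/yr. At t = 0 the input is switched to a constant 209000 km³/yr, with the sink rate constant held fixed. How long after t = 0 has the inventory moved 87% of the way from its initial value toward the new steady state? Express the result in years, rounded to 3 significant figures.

τ = M₀/F₀ = 14870/398500 = 0.03731 yr.
The remaining gap fraction is e^(−t/τ); 87% covered ⇒ e^(−t/τ) = 0.130.
t = −τ ln(0.130) = 0.03731 × 2.040 = 0.07613 yr.

0.0761 yr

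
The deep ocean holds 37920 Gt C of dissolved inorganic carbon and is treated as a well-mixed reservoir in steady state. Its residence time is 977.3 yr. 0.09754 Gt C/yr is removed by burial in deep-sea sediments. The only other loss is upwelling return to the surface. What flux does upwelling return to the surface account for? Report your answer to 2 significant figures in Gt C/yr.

39 Gt C/yr

Total removal F = M/τ = 37920 / 977.3 = 38.80 Gt C/yr.
Upwelling return to the surface = F − (0.09754) = 38.80 − 0.09754 = 38.70 Gt C/yr.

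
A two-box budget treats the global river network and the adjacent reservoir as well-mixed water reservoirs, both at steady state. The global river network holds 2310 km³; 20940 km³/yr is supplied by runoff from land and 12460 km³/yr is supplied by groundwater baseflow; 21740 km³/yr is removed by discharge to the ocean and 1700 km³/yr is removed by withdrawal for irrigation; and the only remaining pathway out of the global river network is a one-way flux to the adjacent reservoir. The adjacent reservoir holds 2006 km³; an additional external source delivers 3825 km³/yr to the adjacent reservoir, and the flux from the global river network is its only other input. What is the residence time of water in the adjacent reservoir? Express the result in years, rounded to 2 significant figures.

Balance the global river network: ΣF_in = 20940 + 12460 = 33400 km³/yr.
Flux to the adjacent reservoir = ΣF_in − (21740 + 1700) = 9960.0 km³/yr.
Total input to the adjacent reservoir = 9960.0 + 3825 = 13785 km³/yr; at steady state this equals its total output.
τ = M / F = 2006 / 13785 = 0.1455 yr.

0.15 yr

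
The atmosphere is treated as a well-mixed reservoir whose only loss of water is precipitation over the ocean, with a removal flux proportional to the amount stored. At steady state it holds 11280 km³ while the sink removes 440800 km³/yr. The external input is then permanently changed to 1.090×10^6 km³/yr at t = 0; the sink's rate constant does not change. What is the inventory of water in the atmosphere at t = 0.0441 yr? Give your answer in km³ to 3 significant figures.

The sink rate constant is k = F₀/M₀ = 440800/11280 = 39.08 yr⁻¹.
Solving dM/dt = F₁ − kM with M(0) = M₀ gives M(t) = F₁/k + (M₀ − F₁/k)·e^(−kt).
F₁/k = 1.090×10^6/39.08 = 27893 km³; kt = 39.08 × 0.0441 = 1.723, e^(−kt) = 0.1785.
M(0.0441) = 27893 + (11280 − 27893) × 0.1785 = 27893 − 2965 = 24928 km³.

24900 km³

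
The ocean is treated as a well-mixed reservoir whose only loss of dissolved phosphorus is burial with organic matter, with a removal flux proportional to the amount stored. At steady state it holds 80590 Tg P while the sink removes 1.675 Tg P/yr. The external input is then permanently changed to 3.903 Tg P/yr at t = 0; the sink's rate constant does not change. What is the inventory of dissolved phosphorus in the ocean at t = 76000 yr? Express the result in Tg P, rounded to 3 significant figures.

Residence time τ = M₀/F₀ = 48110 yr. The eventual steady state is M_∞ = M₀·(F₁/F₀) = 80590 × 3.903/1.675 = 187790 Tg P.
The anomaly ΔM(t) = M(t) − M_∞ decays as ΔM₀·e^(−t/τ) with ΔM₀ = 80590 − 187790 = −107200 Tg P.
At t = 76000 yr, e^(−t/τ) = e^(−1.580) = 0.2061, so ΔM = −22090 Tg P and M = 187790 − 22090 = 165700 Tg P.

166000 Tg P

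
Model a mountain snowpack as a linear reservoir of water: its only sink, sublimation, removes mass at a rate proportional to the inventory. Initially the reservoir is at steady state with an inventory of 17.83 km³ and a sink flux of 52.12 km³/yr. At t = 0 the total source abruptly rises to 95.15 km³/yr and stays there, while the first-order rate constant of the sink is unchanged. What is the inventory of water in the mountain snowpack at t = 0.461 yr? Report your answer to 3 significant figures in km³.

28.7 km³

τ = M₀/F₀ = 17.83/52.12 = 0.3421 yr; rate constant k = 1/τ.
New steady state M_∞ = F₁/k = F₁·τ = 95.15 × 0.3421 = 32.550 km³.
M(t) = M_∞ + (M₀ − M_∞)·e^(−t/τ); t/τ = 0.461/0.3421 = 1.348, so e^(−t/τ) = 0.2599.
M(t) = 32.550 − 14.72 × 0.2599 = 28.725 km³.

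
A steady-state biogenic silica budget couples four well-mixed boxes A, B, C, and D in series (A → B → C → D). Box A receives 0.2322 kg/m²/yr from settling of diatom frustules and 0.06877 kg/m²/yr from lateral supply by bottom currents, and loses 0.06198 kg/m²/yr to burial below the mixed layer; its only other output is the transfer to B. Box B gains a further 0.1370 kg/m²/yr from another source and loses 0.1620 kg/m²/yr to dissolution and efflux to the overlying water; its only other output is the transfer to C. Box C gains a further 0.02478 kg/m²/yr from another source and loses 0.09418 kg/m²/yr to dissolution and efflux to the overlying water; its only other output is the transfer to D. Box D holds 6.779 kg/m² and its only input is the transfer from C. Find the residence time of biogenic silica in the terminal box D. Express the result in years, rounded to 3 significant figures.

Box A: F(A→B) = (0.2322 + 0.06877) − 0.06198 = 0.23899 kg/m²/yr.
Box B: F(B→C) = (0.23899 + 0.1370) − 0.1620 = 0.21399 kg/m²/yr.
Box C: F(C→D) = (0.21399 + 0.02478) − 0.09418 = 0.14459 kg/m²/yr.
Box D throughput = its input = 0.14459 kg/m²/yr; τ = 6.779 / 0.14459 = 46.88 yr.

46.9 yr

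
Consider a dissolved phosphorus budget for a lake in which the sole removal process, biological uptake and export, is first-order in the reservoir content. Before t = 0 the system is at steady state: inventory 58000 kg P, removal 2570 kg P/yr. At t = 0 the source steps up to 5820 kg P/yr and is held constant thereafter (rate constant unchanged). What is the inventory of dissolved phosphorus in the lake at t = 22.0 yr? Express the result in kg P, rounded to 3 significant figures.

104000 kg P

The sink rate constant is k = F₀/M₀ = 2570/58000 = 0.04431 yr⁻¹.
Solving dM/dt = F₁ − kM with M(0) = M₀ gives M(t) = F₁/k + (M₀ − F₁/k)·e^(−kt).
F₁/k = 5820/0.04431 = 131350 kg P; kt = 0.04431 × 22.0 = 0.9748, e^(−kt) = 0.3773.
M(22.0) = 131350 + (58000 − 131350) × 0.3773 = 131350 − 27670 = 103680 kg P.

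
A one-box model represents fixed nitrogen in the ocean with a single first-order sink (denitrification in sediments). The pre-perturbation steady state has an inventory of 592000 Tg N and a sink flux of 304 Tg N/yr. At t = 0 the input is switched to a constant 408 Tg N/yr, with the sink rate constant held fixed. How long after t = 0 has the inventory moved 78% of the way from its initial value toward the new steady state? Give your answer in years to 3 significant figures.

τ = M₀/F₀ = 592000/304 = 1947 yr.
The remaining gap fraction is e^(−t/τ); 78% covered ⇒ e^(−t/τ) = 0.220.
t = −τ ln(0.220) = 1947 × 1.514 = 2949 yr.

2950 yr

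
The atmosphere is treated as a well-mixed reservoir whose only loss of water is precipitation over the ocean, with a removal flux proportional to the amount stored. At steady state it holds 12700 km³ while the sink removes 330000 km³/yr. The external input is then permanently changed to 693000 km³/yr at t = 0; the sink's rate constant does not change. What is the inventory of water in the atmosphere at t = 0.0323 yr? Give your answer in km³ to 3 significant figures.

20600 km³

Residence time τ = M₀/F₀ = 0.03848 yr. The eventual steady state is M_∞ = M₀·(F₁/F₀) = 12700 × 693000/330000 = 26670 km³.
The anomaly ΔM(t) = M(t) − M_∞ decays as ΔM₀·e^(−t/τ) with ΔM₀ = 12700 − 26670 = −13970 km³.
At t = 0.0323 yr, e^(−t/τ) = e^(−0.8393) = 0.4320, so ΔM = −6035 km³ and M = 26670 − 6035 = 20635 km³.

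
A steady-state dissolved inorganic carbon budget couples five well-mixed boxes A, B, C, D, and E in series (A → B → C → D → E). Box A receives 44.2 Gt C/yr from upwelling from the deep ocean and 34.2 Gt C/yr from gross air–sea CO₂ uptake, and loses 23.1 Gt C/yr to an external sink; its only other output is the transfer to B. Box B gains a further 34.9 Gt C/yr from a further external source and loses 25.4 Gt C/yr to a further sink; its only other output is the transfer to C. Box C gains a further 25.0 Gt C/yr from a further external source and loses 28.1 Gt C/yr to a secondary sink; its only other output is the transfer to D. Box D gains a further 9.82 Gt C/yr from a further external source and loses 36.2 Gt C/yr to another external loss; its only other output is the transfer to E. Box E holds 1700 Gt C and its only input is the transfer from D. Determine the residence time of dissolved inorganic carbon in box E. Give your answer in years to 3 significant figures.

Box A: F(A→B) = (44.2 + 34.2) − 23.1 = 55.300 Gt C/yr.
Box B: F(B→C) = (55.300 + 34.9) − 25.4 = 64.800 Gt C/yr.
Box C: F(C→D) = (64.800 + 25.0) − 28.1 = 61.700 Gt C/yr.
Box D: F(D→E) = (61.700 + 9.82) − 36.2 = 35.320 Gt C/yr.
Box E throughput = its input = 35.320 Gt C/yr; τ = 1700 / 35.320 = 48.13 yr.

48.1 yr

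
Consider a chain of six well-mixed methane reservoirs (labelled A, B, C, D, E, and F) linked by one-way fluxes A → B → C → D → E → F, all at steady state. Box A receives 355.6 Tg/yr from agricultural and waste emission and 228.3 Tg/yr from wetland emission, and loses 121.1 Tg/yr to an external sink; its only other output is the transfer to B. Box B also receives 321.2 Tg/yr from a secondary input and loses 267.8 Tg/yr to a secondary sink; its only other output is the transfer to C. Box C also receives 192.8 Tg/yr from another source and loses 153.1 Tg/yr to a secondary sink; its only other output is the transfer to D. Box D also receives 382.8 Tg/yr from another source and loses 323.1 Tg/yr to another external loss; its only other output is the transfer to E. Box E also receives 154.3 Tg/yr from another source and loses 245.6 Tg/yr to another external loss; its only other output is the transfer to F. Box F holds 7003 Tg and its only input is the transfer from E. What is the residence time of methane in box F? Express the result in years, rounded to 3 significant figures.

13.4 yr

Box A: F(A→B) = (355.6 + 228.3) − 121.1 = 462.80 Tg/yr.
Box B: F(B→C) = (462.80 + 321.2) − 267.8 = 516.20 Tg/yr.
Box C: F(C→D) = (516.20 + 192.8) − 153.1 = 555.90 Tg/yr.
Box D: F(D→E) = (555.90 + 382.8) − 323.1 = 615.60 Tg/yr.
Box E: F(E→F) = (615.60 + 154.3) − 245.6 = 524.30 Tg/yr.
Box F throughput = its input = 524.30 Tg/yr; τ = 7003 / 524.30 = 13.36 yr.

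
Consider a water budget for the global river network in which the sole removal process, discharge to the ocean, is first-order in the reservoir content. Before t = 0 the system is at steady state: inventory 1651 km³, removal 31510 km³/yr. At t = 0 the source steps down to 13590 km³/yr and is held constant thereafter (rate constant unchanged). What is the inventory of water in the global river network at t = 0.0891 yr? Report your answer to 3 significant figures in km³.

884 km³

The sink rate constant is k = F₀/M₀ = 31510/1651 = 19.09 yr⁻¹.
Solving dM/dt = F₁ − kM with M(0) = M₀ gives M(t) = F₁/k + (M₀ − F₁/k)·e^(−kt).
F₁/k = 13590/19.09 = 712.06 km³; kt = 19.09 × 0.0891 = 1.701, e^(−kt) = 0.1826.
M(0.0891) = 712.06 + (1651 − 712.06) × 0.1826 = 712.06 + 171.4 = 883.50 km³.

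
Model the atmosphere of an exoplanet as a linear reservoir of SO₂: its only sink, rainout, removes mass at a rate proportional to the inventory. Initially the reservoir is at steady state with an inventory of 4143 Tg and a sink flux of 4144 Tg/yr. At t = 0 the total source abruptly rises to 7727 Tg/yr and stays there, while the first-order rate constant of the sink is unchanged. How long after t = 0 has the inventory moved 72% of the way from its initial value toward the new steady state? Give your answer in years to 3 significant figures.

1.27 yr

τ = M₀/F₀ = 4143/4144 = 0.9998 yr.
The remaining gap fraction is e^(−t/τ); 72% covered ⇒ e^(−t/τ) = 0.280.
t = −τ ln(0.280) = 0.9998 × 1.273 = 1.273 yr.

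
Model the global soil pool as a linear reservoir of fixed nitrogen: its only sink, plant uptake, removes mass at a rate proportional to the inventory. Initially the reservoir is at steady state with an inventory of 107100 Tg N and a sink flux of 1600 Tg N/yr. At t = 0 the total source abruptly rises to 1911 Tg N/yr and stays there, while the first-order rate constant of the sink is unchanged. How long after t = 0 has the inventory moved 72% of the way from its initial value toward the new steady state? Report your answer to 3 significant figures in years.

τ = M₀/F₀ = 107100/1600 = 66.94 yr.
The remaining gap fraction is e^(−t/τ); 72% covered ⇒ e^(−t/τ) = 0.280.
t = −τ ln(0.280) = 66.94 × 1.273 = 85.21 yr.

85.2 yr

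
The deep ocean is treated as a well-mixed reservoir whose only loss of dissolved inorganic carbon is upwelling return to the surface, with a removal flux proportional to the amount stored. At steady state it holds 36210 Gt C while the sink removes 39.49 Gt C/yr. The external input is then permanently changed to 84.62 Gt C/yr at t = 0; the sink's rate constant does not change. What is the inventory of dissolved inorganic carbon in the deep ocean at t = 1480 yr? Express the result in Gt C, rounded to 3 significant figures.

Residence time τ = M₀/F₀ = 916.9 yr. The eventual steady state is M_∞ = M₀·(F₁/F₀) = 36210 × 84.62/39.49 = 77592 Gt C.
The anomaly ΔM(t) = M(t) − M_∞ decays as ΔM₀·e^(−t/τ) with ΔM₀ = 36210 − 77592 = −41380 Gt C.
At t = 1480 yr, e^(−t/τ) = e^(−1.614) = 0.1991, so ΔM = −8238 Gt C and M = 77592 − 8238 = 69353 Gt C.

69400 Gt C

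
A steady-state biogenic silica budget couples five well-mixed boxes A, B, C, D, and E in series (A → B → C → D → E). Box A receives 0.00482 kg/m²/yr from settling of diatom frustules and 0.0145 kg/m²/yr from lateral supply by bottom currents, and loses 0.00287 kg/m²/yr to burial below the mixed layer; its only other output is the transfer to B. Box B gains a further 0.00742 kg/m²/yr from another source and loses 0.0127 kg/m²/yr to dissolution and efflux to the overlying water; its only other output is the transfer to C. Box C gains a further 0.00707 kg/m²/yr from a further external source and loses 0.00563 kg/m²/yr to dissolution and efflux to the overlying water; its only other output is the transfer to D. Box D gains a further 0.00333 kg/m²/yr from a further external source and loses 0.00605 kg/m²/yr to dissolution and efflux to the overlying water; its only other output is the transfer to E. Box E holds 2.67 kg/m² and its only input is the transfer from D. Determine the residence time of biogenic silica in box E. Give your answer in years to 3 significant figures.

270 yr

Box A: F(A→B) = (0.00482 + 0.0145) − 0.00287 = 0.016450 kg/m²/yr.
Box B: F(B→C) = (0.016450 + 0.00742) − 0.0127 = 0.011170 kg/m²/yr.
Box C: F(C→D) = (0.011170 + 0.00707) − 0.00563 = 0.012610 kg/m²/yr.
Box D: F(D→E) = (0.012610 + 0.00333) − 0.00605 = 0.0098900 kg/m²/yr.
Box E throughput = its input = 0.0098900 kg/m²/yr; τ = 2.67 / 0.0098900 = 270.0 yr.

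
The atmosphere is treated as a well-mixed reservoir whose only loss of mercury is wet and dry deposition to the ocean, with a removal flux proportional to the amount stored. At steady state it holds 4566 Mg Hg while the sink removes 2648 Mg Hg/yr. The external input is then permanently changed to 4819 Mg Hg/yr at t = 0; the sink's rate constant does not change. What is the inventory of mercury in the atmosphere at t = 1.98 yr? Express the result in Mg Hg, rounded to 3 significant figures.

7120 Mg Hg

The sink rate constant is k = F₀/M₀ = 2648/4566 = 0.5799 yr⁻¹.
Solving dM/dt = F₁ − kM with M(0) = M₀ gives M(t) = F₁/k + (M₀ − F₁/k)·e^(−kt).
F₁/k = 4819/0.5799 = 8309.5 Mg Hg; kt = 0.5799 × 1.98 = 1.148, e^(−kt) = 0.3172.
M(1.98) = 8309.5 + (4566 − 8309.5) × 0.3172 = 8309.5 − 1187 = 7122.1 Mg Hg.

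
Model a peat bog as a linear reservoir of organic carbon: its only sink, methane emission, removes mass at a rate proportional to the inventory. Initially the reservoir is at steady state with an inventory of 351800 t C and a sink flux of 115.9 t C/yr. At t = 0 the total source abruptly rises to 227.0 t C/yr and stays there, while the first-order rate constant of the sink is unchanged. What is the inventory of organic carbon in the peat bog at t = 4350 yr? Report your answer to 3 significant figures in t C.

τ = M₀/F₀ = 351800/115.9 = 3035 yr; rate constant k = 1/τ.
New steady state M_∞ = F₁/k = F₁·τ = 227.0 × 3035 = 689030 t C.
M(t) = M_∞ + (M₀ − M_∞)·e^(−t/τ); t/τ = 4350/3035 = 1.433, so e^(−t/τ) = 0.2386.
M(t) = 689030 − 337200 × 0.2386 = 608580 t C.

609000 t C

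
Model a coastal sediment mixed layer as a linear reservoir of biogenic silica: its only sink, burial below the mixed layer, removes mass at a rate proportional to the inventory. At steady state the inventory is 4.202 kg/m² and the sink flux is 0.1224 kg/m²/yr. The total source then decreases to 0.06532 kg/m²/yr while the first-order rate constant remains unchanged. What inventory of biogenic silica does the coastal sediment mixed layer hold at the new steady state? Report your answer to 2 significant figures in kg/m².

Rate constant k = F/M = 0.1224 / 4.202 = 0.02913 yr⁻¹.
At the new steady state, source = k·M_new ⇒ M_new = 0.06532 / 0.02913 = 2.242 kg/m².
(Equivalently M_new = M × F_new/F_old = 4.202 × 0.06532/0.1224.)

2.2 kg/m²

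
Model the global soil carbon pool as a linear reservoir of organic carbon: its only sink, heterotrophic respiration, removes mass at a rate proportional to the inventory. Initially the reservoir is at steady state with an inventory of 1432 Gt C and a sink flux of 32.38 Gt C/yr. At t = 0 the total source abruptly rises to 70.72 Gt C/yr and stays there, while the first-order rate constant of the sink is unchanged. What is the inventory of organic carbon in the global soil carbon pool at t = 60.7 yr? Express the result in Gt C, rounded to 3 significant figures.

Residence time τ = M₀/F₀ = 44.22 yr. The eventual steady state is M_∞ = M₀·(F₁/F₀) = 1432 × 70.72/32.38 = 3127.6 Gt C.
The anomaly ΔM(t) = M(t) − M_∞ decays as ΔM₀·e^(−t/τ) with ΔM₀ = 1432 − 3127.6 = −1696 Gt C.
At t = 60.7 yr, e^(−t/τ) = e^(−1.373) = 0.2535, so ΔM = −429.8 Gt C and M = 3127.6 − 429.8 = 2697.8 Gt C.

2700 Gt C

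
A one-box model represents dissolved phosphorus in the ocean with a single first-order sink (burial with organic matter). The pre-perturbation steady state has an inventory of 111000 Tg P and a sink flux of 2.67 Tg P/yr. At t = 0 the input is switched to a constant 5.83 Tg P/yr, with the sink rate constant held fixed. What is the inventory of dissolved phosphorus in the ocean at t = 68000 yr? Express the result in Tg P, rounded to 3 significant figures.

Residence time τ = M₀/F₀ = 41570 yr. The eventual steady state is M_∞ = M₀·(F₁/F₀) = 111000 × 5.83/2.67 = 242370 Tg P.
The anomaly ΔM(t) = M(t) − M_∞ decays as ΔM₀·e^(−t/τ) with ΔM₀ = 111000 − 242370 = −131400 Tg P.
At t = 68000 yr, e^(−t/τ) = e^(−1.636) = 0.1948, so ΔM = −25590 Tg P and M = 242370 − 25590 = 216780 Tg P.

217000 Tg P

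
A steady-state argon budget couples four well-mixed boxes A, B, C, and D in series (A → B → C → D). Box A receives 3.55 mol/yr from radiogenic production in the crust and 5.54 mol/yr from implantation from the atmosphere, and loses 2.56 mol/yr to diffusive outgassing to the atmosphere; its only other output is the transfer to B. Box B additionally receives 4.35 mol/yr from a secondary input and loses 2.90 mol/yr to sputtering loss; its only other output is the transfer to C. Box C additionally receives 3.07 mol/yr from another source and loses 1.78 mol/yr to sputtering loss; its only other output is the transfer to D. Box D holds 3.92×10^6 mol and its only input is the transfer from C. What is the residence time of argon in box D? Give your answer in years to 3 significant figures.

423000 yr

Box A: F(A→B) = (3.55 + 5.54) − 2.56 = 6.5300 mol/yr.
Box B: F(B→C) = (6.5300 + 4.35) − 2.90 = 7.9800 mol/yr.
Box C: F(C→D) = (7.9800 + 3.07) − 1.78 = 9.2700 mol/yr.
Box D throughput = its input = 9.2700 mol/yr; τ = 3.92×10^6 / 9.2700 = 422900 yr.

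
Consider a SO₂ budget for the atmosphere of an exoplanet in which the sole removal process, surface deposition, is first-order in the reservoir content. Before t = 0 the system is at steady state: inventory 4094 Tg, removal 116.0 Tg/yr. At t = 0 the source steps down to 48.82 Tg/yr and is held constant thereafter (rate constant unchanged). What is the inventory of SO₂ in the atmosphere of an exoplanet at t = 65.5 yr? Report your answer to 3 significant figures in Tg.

τ = M₀/F₀ = 4094/116.0 = 35.29 yr; rate constant k = 1/τ.
New steady state M_∞ = F₁/k = F₁·τ = 48.82 × 35.29 = 1723.0 Tg.
M(t) = M_∞ + (M₀ − M_∞)·e^(−t/τ); t/τ = 65.5/35.29 = 1.856, so e^(−t/τ) = 0.1563.
M(t) = 1723.0 + 2371 × 0.1563 = 2093.6 Tg.

2090 Tg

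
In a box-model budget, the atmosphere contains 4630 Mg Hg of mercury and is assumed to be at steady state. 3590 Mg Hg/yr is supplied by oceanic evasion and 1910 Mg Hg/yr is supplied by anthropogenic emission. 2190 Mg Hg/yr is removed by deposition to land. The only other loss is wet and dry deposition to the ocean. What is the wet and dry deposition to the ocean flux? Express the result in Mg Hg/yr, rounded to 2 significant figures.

3300 Mg Hg/yr

At steady state ΣF_in = ΣF_out.
ΣF_in = 3590 + 1910 = 5500.0 Mg Hg/yr.
Wet and dry deposition to the ocean flux = ΣF_in − (2190) = 5500.0 − 2190 = 3310 Mg Hg/yr.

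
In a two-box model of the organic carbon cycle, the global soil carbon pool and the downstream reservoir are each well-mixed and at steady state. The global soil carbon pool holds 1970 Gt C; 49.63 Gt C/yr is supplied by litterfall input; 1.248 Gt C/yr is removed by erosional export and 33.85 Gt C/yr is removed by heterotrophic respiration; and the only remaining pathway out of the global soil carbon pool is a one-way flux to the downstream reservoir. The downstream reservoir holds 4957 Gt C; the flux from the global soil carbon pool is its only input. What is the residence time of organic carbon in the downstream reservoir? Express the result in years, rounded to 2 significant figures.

340 yr

Balance the global soil carbon pool: ΣF_in = 49.630 Gt C/yr.
Flux to the downstream reservoir = ΣF_in − (1.248 + 33.85) = 14.532 Gt C/yr.
At steady state the output of the downstream reservoir equals its input, 14.532 Gt C/yr.
τ = M / F = 4957 / 14.532 = 341.1 yr.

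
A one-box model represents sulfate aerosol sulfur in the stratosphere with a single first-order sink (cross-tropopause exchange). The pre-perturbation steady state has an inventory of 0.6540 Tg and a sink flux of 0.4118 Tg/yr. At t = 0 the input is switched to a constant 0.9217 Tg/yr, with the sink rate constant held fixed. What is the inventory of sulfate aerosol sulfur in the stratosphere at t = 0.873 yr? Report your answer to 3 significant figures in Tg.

τ = M₀/F₀ = 0.6540/0.4118 = 1.588 yr; rate constant k = 1/τ.
New steady state M_∞ = F₁/k = F₁·τ = 0.9217 × 1.588 = 1.4638 Tg.
M(t) = M_∞ + (M₀ − M_∞)·e^(−t/τ); t/τ = 0.873/1.588 = 0.5497, so e^(−t/τ) = 0.5771.
M(t) = 1.4638 − 0.8098 × 0.5771 = 0.99644 Tg.

0.996 Tg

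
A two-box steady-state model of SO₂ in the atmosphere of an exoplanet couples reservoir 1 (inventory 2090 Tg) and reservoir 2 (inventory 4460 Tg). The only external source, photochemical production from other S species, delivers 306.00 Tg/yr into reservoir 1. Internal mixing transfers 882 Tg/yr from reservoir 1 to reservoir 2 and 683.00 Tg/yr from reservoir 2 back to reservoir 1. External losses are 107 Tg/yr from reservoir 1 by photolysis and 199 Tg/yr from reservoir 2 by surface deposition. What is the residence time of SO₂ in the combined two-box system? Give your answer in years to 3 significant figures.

Treat the two boxes together as one reservoir: the mixing fluxes between them are internal recycling, so τ = ΣM / Σ(external losses).
M_total = 2090 + 4460 = 6550.0 Tg.
ΣF_external_out = 107 + 199 = 306.00 Tg/yr.
τ = M_total / ΣF_ext = 6550.0 / 306.00 = 21.41 yr.

21.4 yr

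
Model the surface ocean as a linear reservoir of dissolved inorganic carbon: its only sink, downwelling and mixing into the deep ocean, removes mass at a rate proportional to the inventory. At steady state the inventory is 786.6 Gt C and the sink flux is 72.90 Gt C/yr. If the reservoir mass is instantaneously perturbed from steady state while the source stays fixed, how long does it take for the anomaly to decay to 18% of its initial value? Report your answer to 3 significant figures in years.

18.5 yr

For a linear reservoir the anomaly decays as exp(−t/τ) with τ = M/F = 786.6/72.90 = 10.79 yr.
exp(−t/τ) = 0.18 ⇒ t = −τ ln(0.18) = 10.79 × 1.715 = 18.50 yr.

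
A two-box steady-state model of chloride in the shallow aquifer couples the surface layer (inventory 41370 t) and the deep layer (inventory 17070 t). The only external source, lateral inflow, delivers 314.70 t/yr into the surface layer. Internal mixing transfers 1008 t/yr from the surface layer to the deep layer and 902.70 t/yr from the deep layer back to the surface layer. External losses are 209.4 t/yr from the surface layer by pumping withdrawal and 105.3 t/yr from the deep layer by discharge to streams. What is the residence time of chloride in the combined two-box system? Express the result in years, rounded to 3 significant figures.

Residence time in the combined system uses the total inventory and the total *external* removal — internal exchanges between the two boxes cancel.
M_total = 41370 + 17070 = 58440 t.
ΣF_external_out = 209.4 + 105.3 = 314.70 t/yr.
τ = M_total / ΣF_ext = 58440 / 314.70 = 185.7 yr.

186 yr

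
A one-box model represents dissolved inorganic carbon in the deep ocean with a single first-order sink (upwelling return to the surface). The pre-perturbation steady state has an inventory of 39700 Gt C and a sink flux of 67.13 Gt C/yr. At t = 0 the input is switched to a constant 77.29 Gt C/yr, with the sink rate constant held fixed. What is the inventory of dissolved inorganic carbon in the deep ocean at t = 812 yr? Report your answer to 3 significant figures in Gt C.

44200 Gt C

Residence time τ = M₀/F₀ = 591.4 yr. The eventual steady state is M_∞ = M₀·(F₁/F₀) = 39700 × 77.29/67.13 = 45709 Gt C.
The anomaly ΔM(t) = M(t) − M_∞ decays as ΔM₀·e^(−t/τ) with ΔM₀ = 39700 − 45709 = −6009 Gt C.
At t = 812 yr, e^(−t/τ) = e^(−1.373) = 0.2533, so ΔM = −1522 Gt C and M = 45709 − 1522 = 44186 Gt C.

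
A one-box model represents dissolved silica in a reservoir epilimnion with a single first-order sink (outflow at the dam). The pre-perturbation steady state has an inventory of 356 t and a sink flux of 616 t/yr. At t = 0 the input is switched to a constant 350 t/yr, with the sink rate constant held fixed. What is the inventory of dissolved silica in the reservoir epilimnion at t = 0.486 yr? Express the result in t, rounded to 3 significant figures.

269 t

Residence time τ = M₀/F₀ = 0.5779 yr. The eventual steady state is M_∞ = M₀·(F₁/F₀) = 356 × 350/616 = 202.27 t.
The anomaly ΔM(t) = M(t) − M_∞ decays as ΔM₀·e^(−t/τ) with ΔM₀ = 356 − 202.27 = 153.7 t.
At t = 0.486 yr, e^(−t/τ) = e^(−0.8409) = 0.4313, so ΔM = 66.30 t and M = 202.27 + 66.30 = 268.58 t.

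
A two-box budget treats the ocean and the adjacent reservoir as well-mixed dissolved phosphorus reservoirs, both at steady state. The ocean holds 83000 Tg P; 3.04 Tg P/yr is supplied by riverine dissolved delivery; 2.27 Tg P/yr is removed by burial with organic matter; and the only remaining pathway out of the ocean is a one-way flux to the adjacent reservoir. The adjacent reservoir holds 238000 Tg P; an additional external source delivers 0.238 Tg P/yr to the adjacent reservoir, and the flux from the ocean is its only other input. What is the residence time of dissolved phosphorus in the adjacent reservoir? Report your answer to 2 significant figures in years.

Balance the ocean: ΣF_in = 3.0400 Tg P/yr.
Flux to the adjacent reservoir = ΣF_in − (2.27) = 0.77000 Tg P/yr.
Total input to the adjacent reservoir = 0.77000 + 0.238 = 1.0080 Tg P/yr; at steady state this equals its total output.
τ = M / F = 238000 / 1.0080 = 236100 yr.

240000 yr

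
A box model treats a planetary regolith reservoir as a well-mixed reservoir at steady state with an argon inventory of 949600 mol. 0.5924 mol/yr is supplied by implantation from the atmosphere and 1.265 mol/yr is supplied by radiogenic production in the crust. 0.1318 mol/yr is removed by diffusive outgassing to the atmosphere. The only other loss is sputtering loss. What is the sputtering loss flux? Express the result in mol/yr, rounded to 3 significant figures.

At steady state ΣF_in = ΣF_out.
ΣF_in = 0.5924 + 1.265 = 1.8574 mol/yr.
Sputtering loss flux = ΣF_in − (0.1318) = 1.8574 − 0.1318 = 1.726 mol/yr.

1.73 mol/yr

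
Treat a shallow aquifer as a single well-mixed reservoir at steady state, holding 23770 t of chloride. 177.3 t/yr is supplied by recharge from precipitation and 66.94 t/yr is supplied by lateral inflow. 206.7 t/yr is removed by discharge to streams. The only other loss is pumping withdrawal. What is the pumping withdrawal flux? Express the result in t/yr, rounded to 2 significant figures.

At steady state ΣF_in = ΣF_out.
ΣF_in = 177.3 + 66.94 = 244.24 t/yr.
Pumping withdrawal flux = ΣF_in − (206.7) = 244.24 − 206.7 = 37.54 t/yr.

38 t/yr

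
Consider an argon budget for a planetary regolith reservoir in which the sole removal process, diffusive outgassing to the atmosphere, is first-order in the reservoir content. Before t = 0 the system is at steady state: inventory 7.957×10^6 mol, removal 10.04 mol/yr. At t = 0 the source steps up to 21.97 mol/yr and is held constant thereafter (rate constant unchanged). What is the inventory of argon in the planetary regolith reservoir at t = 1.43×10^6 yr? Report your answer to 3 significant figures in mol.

The sink rate constant is k = F₀/M₀ = 10.04/7.957×10^6 = 1.262×10^-6 yr⁻¹.
Solving dM/dt = F₁ − kM with M(0) = M₀ gives M(t) = F₁/k + (M₀ − F₁/k)·e^(−kt).
F₁/k = 21.97/1.262×10^-6 = 1.7412×10^7 mol; kt = 1.262×10^-6 × 1.43×10^6 = 1.804, e^(−kt) = 0.1646.
M(1.43×10^6) = 1.7412×10^7 + (7.957×10^6 − 1.7412×10^7) × 0.1646 = 1.7412×10^7 − 1.556×10^6 = 1.5856×10^7 mol.

1.59×10^7 mol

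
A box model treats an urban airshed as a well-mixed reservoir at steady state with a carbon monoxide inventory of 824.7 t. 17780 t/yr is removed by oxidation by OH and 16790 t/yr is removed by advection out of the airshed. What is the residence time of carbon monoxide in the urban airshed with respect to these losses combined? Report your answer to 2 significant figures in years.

Total removal = 17780 + 16790 = 34570 t/yr.
τ = M / ΣF_out = 824.7 / 34570 = 0.02386 yr.

0.024 yr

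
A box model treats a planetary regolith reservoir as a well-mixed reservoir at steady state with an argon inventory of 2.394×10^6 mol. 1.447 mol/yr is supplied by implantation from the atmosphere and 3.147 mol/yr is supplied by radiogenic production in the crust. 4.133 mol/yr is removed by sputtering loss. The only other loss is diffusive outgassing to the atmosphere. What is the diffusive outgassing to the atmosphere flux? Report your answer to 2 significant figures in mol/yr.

0.46 mol/yr

At steady state ΣF_in = ΣF_out.
ΣF_in = 1.447 + 3.147 = 4.5940 mol/yr.
Diffusive outgassing to the atmosphere flux = ΣF_in − (4.133) = 4.5940 − 4.133 = 0.4610 mol/yr.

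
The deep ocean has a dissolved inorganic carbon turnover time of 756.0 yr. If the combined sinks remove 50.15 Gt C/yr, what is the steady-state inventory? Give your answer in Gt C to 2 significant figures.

τ = M/F ⇒ M = τ × F = 756.0 × 50.15 = 37910 Gt C.

38000 Gt C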